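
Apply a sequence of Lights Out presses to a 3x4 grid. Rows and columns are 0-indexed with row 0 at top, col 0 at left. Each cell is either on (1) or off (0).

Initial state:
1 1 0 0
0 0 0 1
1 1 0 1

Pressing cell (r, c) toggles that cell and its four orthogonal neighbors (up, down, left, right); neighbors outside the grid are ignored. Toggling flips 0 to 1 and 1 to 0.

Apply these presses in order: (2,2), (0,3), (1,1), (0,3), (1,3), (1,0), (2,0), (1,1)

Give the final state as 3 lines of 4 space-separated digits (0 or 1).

Answer: 0 1 0 1
0 1 0 0
1 1 1 1

Derivation:
After press 1 at (2,2):
1 1 0 0
0 0 1 1
1 0 1 0

After press 2 at (0,3):
1 1 1 1
0 0 1 0
1 0 1 0

After press 3 at (1,1):
1 0 1 1
1 1 0 0
1 1 1 0

After press 4 at (0,3):
1 0 0 0
1 1 0 1
1 1 1 0

After press 5 at (1,3):
1 0 0 1
1 1 1 0
1 1 1 1

After press 6 at (1,0):
0 0 0 1
0 0 1 0
0 1 1 1

After press 7 at (2,0):
0 0 0 1
1 0 1 0
1 0 1 1

After press 8 at (1,1):
0 1 0 1
0 1 0 0
1 1 1 1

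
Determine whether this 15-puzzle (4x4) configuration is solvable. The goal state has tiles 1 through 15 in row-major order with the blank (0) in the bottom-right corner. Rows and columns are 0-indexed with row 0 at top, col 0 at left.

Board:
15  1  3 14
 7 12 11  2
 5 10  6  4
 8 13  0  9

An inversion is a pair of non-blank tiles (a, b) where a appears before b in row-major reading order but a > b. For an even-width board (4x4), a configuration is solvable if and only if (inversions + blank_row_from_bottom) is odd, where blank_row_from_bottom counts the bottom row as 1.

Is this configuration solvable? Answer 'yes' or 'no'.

Inversions: 52
Blank is in row 3 (0-indexed from top), which is row 1 counting from the bottom (bottom = 1).
52 + 1 = 53, which is odd, so the puzzle is solvable.

Answer: yes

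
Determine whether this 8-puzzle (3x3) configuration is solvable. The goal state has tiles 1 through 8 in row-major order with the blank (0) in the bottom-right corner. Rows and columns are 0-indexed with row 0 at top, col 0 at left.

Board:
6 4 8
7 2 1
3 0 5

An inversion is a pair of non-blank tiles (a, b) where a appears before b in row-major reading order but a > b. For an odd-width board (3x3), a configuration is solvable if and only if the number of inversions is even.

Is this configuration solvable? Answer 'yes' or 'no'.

Answer: yes

Derivation:
Inversions (pairs i<j in row-major order where tile[i] > tile[j] > 0): 18
18 is even, so the puzzle is solvable.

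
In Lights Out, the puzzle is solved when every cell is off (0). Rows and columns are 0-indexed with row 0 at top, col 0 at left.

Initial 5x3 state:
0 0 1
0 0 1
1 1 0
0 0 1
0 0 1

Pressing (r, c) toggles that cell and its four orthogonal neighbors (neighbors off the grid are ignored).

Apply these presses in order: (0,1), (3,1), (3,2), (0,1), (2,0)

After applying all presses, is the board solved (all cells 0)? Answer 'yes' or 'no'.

After press 1 at (0,1):
1 1 0
0 1 1
1 1 0
0 0 1
0 0 1

After press 2 at (3,1):
1 1 0
0 1 1
1 0 0
1 1 0
0 1 1

After press 3 at (3,2):
1 1 0
0 1 1
1 0 1
1 0 1
0 1 0

After press 4 at (0,1):
0 0 1
0 0 1
1 0 1
1 0 1
0 1 0

After press 5 at (2,0):
0 0 1
1 0 1
0 1 1
0 0 1
0 1 0

Lights still on: 7

Answer: no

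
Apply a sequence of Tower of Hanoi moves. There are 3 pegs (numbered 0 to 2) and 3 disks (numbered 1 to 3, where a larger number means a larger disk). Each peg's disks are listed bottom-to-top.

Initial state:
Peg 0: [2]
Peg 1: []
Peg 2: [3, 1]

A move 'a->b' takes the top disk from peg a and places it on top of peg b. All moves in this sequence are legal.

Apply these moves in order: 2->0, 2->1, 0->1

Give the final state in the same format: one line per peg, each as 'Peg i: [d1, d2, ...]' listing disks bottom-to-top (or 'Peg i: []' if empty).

Answer: Peg 0: [2]
Peg 1: [3, 1]
Peg 2: []

Derivation:
After move 1 (2->0):
Peg 0: [2, 1]
Peg 1: []
Peg 2: [3]

After move 2 (2->1):
Peg 0: [2, 1]
Peg 1: [3]
Peg 2: []

After move 3 (0->1):
Peg 0: [2]
Peg 1: [3, 1]
Peg 2: []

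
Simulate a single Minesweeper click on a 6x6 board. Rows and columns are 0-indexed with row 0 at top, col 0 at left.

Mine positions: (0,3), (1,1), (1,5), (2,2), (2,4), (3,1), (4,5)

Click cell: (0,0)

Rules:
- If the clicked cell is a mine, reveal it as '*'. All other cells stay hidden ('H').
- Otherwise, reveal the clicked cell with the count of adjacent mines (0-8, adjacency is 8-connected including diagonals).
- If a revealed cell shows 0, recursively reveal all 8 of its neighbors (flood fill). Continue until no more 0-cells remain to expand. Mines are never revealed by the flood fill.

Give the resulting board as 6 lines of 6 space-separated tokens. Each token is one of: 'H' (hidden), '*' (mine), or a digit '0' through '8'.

1 H H H H H
H H H H H H
H H H H H H
H H H H H H
H H H H H H
H H H H H H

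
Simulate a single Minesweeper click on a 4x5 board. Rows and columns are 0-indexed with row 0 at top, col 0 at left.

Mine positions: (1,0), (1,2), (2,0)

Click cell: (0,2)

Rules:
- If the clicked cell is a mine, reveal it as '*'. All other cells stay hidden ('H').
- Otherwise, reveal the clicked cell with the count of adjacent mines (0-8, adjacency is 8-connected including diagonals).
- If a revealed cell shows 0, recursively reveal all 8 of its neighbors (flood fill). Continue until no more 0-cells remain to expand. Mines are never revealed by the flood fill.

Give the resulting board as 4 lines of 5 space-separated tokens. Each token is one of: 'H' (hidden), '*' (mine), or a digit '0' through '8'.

H H 1 H H
H H H H H
H H H H H
H H H H H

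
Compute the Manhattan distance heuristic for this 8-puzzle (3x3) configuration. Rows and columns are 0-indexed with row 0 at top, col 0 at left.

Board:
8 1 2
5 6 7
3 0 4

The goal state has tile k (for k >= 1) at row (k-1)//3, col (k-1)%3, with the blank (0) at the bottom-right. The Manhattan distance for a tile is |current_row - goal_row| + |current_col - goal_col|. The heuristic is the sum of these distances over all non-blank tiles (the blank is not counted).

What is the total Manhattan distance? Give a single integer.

Tile 8: (0,0)->(2,1) = 3
Tile 1: (0,1)->(0,0) = 1
Tile 2: (0,2)->(0,1) = 1
Tile 5: (1,0)->(1,1) = 1
Tile 6: (1,1)->(1,2) = 1
Tile 7: (1,2)->(2,0) = 3
Tile 3: (2,0)->(0,2) = 4
Tile 4: (2,2)->(1,0) = 3
Sum: 3 + 1 + 1 + 1 + 1 + 3 + 4 + 3 = 17

Answer: 17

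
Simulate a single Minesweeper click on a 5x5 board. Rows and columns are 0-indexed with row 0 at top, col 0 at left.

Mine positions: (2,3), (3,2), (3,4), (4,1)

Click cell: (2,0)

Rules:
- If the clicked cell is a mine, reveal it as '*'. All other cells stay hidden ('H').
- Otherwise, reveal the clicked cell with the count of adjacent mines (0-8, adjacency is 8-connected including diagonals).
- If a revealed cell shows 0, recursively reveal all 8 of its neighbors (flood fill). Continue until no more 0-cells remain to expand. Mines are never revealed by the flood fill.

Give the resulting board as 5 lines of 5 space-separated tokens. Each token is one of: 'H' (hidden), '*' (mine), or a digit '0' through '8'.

0 0 0 0 0
0 0 1 1 1
0 1 2 H H
1 2 H H H
H H H H H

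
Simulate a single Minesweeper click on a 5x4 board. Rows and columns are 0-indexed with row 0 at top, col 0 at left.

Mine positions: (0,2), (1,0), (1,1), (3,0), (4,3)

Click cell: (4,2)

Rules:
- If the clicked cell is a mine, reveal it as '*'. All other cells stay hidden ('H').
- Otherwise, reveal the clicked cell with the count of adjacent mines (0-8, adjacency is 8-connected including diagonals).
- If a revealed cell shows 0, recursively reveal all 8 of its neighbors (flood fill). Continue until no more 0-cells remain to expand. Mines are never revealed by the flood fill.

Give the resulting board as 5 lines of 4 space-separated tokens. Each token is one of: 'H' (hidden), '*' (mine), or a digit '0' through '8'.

H H H H
H H H H
H H H H
H H H H
H H 1 H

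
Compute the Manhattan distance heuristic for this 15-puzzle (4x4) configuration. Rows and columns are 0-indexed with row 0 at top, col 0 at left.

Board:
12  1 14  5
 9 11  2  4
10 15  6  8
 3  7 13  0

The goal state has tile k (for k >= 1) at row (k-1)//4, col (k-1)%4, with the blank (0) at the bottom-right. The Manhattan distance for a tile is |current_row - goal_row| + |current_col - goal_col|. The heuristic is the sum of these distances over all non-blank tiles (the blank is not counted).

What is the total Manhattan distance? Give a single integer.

Tile 12: at (0,0), goal (2,3), distance |0-2|+|0-3| = 5
Tile 1: at (0,1), goal (0,0), distance |0-0|+|1-0| = 1
Tile 14: at (0,2), goal (3,1), distance |0-3|+|2-1| = 4
Tile 5: at (0,3), goal (1,0), distance |0-1|+|3-0| = 4
Tile 9: at (1,0), goal (2,0), distance |1-2|+|0-0| = 1
Tile 11: at (1,1), goal (2,2), distance |1-2|+|1-2| = 2
Tile 2: at (1,2), goal (0,1), distance |1-0|+|2-1| = 2
Tile 4: at (1,3), goal (0,3), distance |1-0|+|3-3| = 1
Tile 10: at (2,0), goal (2,1), distance |2-2|+|0-1| = 1
Tile 15: at (2,1), goal (3,2), distance |2-3|+|1-2| = 2
Tile 6: at (2,2), goal (1,1), distance |2-1|+|2-1| = 2
Tile 8: at (2,3), goal (1,3), distance |2-1|+|3-3| = 1
Tile 3: at (3,0), goal (0,2), distance |3-0|+|0-2| = 5
Tile 7: at (3,1), goal (1,2), distance |3-1|+|1-2| = 3
Tile 13: at (3,2), goal (3,0), distance |3-3|+|2-0| = 2
Sum: 5 + 1 + 4 + 4 + 1 + 2 + 2 + 1 + 1 + 2 + 2 + 1 + 5 + 3 + 2 = 36

Answer: 36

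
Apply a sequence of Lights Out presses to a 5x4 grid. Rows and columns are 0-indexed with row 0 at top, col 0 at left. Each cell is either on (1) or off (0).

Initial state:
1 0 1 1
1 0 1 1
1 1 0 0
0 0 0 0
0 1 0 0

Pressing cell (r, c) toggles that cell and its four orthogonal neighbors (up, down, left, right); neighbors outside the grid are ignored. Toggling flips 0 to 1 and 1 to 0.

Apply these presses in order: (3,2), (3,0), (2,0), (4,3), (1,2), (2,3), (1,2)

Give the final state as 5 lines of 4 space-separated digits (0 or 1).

Answer: 1 0 1 1
0 0 1 0
1 0 0 1
0 0 1 1
1 1 0 1

Derivation:
After press 1 at (3,2):
1 0 1 1
1 0 1 1
1 1 1 0
0 1 1 1
0 1 1 0

After press 2 at (3,0):
1 0 1 1
1 0 1 1
0 1 1 0
1 0 1 1
1 1 1 0

After press 3 at (2,0):
1 0 1 1
0 0 1 1
1 0 1 0
0 0 1 1
1 1 1 0

After press 4 at (4,3):
1 0 1 1
0 0 1 1
1 0 1 0
0 0 1 0
1 1 0 1

After press 5 at (1,2):
1 0 0 1
0 1 0 0
1 0 0 0
0 0 1 0
1 1 0 1

After press 6 at (2,3):
1 0 0 1
0 1 0 1
1 0 1 1
0 0 1 1
1 1 0 1

After press 7 at (1,2):
1 0 1 1
0 0 1 0
1 0 0 1
0 0 1 1
1 1 0 1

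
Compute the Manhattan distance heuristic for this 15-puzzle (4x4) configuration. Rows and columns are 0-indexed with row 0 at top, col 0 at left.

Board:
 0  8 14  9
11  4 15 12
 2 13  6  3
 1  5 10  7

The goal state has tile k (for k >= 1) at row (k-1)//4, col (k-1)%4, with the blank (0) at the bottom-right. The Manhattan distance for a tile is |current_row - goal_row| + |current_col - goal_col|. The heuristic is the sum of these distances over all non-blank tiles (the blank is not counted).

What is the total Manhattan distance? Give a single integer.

Answer: 42

Derivation:
Tile 8: at (0,1), goal (1,3), distance |0-1|+|1-3| = 3
Tile 14: at (0,2), goal (3,1), distance |0-3|+|2-1| = 4
Tile 9: at (0,3), goal (2,0), distance |0-2|+|3-0| = 5
Tile 11: at (1,0), goal (2,2), distance |1-2|+|0-2| = 3
Tile 4: at (1,1), goal (0,3), distance |1-0|+|1-3| = 3
Tile 15: at (1,2), goal (3,2), distance |1-3|+|2-2| = 2
Tile 12: at (1,3), goal (2,3), distance |1-2|+|3-3| = 1
Tile 2: at (2,0), goal (0,1), distance |2-0|+|0-1| = 3
Tile 13: at (2,1), goal (3,0), distance |2-3|+|1-0| = 2
Tile 6: at (2,2), goal (1,1), distance |2-1|+|2-1| = 2
Tile 3: at (2,3), goal (0,2), distance |2-0|+|3-2| = 3
Tile 1: at (3,0), goal (0,0), distance |3-0|+|0-0| = 3
Tile 5: at (3,1), goal (1,0), distance |3-1|+|1-0| = 3
Tile 10: at (3,2), goal (2,1), distance |3-2|+|2-1| = 2
Tile 7: at (3,3), goal (1,2), distance |3-1|+|3-2| = 3
Sum: 3 + 4 + 5 + 3 + 3 + 2 + 1 + 3 + 2 + 2 + 3 + 3 + 3 + 2 + 3 = 42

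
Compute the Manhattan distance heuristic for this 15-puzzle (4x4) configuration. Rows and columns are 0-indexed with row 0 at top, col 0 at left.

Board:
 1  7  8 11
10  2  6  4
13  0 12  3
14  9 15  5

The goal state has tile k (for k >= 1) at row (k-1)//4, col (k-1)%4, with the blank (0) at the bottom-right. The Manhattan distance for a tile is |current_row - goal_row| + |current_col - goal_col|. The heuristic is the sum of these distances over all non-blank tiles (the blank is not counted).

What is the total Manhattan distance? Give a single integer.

Answer: 25

Derivation:
Tile 1: at (0,0), goal (0,0), distance |0-0|+|0-0| = 0
Tile 7: at (0,1), goal (1,2), distance |0-1|+|1-2| = 2
Tile 8: at (0,2), goal (1,3), distance |0-1|+|2-3| = 2
Tile 11: at (0,3), goal (2,2), distance |0-2|+|3-2| = 3
Tile 10: at (1,0), goal (2,1), distance |1-2|+|0-1| = 2
Tile 2: at (1,1), goal (0,1), distance |1-0|+|1-1| = 1
Tile 6: at (1,2), goal (1,1), distance |1-1|+|2-1| = 1
Tile 4: at (1,3), goal (0,3), distance |1-0|+|3-3| = 1
Tile 13: at (2,0), goal (3,0), distance |2-3|+|0-0| = 1
Tile 12: at (2,2), goal (2,3), distance |2-2|+|2-3| = 1
Tile 3: at (2,3), goal (0,2), distance |2-0|+|3-2| = 3
Tile 14: at (3,0), goal (3,1), distance |3-3|+|0-1| = 1
Tile 9: at (3,1), goal (2,0), distance |3-2|+|1-0| = 2
Tile 15: at (3,2), goal (3,2), distance |3-3|+|2-2| = 0
Tile 5: at (3,3), goal (1,0), distance |3-1|+|3-0| = 5
Sum: 0 + 2 + 2 + 3 + 2 + 1 + 1 + 1 + 1 + 1 + 3 + 1 + 2 + 0 + 5 = 25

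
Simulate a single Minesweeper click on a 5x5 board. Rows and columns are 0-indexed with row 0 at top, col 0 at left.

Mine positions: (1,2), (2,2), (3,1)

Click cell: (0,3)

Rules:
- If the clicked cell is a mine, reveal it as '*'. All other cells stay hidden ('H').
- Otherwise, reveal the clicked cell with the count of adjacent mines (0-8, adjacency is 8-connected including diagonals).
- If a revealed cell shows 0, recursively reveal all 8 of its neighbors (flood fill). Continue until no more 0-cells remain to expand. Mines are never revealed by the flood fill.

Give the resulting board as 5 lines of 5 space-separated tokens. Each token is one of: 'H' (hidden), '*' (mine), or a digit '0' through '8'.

H H H 1 H
H H H H H
H H H H H
H H H H H
H H H H H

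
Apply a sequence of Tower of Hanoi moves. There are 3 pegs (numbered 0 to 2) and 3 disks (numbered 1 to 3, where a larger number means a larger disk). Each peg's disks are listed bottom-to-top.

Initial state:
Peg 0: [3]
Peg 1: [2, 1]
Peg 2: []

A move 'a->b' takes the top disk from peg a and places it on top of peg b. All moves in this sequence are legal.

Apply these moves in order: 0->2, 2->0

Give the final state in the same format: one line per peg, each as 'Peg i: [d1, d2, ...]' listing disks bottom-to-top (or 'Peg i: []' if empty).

Answer: Peg 0: [3]
Peg 1: [2, 1]
Peg 2: []

Derivation:
After move 1 (0->2):
Peg 0: []
Peg 1: [2, 1]
Peg 2: [3]

After move 2 (2->0):
Peg 0: [3]
Peg 1: [2, 1]
Peg 2: []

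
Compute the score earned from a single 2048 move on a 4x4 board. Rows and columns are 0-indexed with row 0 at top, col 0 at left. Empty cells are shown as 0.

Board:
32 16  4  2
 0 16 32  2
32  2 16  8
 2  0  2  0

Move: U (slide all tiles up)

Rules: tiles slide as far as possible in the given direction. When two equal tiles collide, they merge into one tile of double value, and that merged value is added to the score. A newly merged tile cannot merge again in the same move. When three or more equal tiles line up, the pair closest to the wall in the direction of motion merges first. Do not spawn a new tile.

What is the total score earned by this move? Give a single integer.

Slide up:
col 0: [32, 0, 32, 2] -> [64, 2, 0, 0]  score +64 (running 64)
col 1: [16, 16, 2, 0] -> [32, 2, 0, 0]  score +32 (running 96)
col 2: [4, 32, 16, 2] -> [4, 32, 16, 2]  score +0 (running 96)
col 3: [2, 2, 8, 0] -> [4, 8, 0, 0]  score +4 (running 100)
Board after move:
64 32  4  4
 2  2 32  8
 0  0 16  0
 0  0  2  0

Answer: 100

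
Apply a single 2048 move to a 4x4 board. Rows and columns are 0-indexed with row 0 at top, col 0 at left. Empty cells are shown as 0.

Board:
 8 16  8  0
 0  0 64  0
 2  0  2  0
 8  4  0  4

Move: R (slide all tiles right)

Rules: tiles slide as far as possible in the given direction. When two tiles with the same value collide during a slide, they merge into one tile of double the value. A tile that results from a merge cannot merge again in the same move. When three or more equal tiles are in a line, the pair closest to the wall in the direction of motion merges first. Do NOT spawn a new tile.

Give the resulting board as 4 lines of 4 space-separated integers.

Slide right:
row 0: [8, 16, 8, 0] -> [0, 8, 16, 8]
row 1: [0, 0, 64, 0] -> [0, 0, 0, 64]
row 2: [2, 0, 2, 0] -> [0, 0, 0, 4]
row 3: [8, 4, 0, 4] -> [0, 0, 8, 8]

Answer:  0  8 16  8
 0  0  0 64
 0  0  0  4
 0  0  8  8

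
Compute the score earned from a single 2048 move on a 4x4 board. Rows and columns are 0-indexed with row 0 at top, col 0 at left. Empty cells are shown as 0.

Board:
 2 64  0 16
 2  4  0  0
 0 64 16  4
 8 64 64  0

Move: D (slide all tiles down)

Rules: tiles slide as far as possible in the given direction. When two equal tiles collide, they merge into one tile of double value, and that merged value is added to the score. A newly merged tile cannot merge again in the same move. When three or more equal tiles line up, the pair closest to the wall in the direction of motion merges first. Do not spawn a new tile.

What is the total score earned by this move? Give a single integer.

Answer: 132

Derivation:
Slide down:
col 0: [2, 2, 0, 8] -> [0, 0, 4, 8]  score +4 (running 4)
col 1: [64, 4, 64, 64] -> [0, 64, 4, 128]  score +128 (running 132)
col 2: [0, 0, 16, 64] -> [0, 0, 16, 64]  score +0 (running 132)
col 3: [16, 0, 4, 0] -> [0, 0, 16, 4]  score +0 (running 132)
Board after move:
  0   0   0   0
  0  64   0   0
  4   4  16  16
  8 128  64   4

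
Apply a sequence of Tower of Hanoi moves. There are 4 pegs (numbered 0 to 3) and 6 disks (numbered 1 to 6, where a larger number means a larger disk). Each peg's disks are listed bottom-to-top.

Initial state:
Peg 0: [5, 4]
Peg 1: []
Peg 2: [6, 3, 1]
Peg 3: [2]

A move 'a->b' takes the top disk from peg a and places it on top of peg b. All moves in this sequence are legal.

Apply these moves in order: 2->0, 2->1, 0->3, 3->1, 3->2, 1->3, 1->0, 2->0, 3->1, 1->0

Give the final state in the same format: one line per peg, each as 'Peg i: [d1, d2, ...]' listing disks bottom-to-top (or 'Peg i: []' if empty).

After move 1 (2->0):
Peg 0: [5, 4, 1]
Peg 1: []
Peg 2: [6, 3]
Peg 3: [2]

After move 2 (2->1):
Peg 0: [5, 4, 1]
Peg 1: [3]
Peg 2: [6]
Peg 3: [2]

After move 3 (0->3):
Peg 0: [5, 4]
Peg 1: [3]
Peg 2: [6]
Peg 3: [2, 1]

After move 4 (3->1):
Peg 0: [5, 4]
Peg 1: [3, 1]
Peg 2: [6]
Peg 3: [2]

After move 5 (3->2):
Peg 0: [5, 4]
Peg 1: [3, 1]
Peg 2: [6, 2]
Peg 3: []

After move 6 (1->3):
Peg 0: [5, 4]
Peg 1: [3]
Peg 2: [6, 2]
Peg 3: [1]

After move 7 (1->0):
Peg 0: [5, 4, 3]
Peg 1: []
Peg 2: [6, 2]
Peg 3: [1]

After move 8 (2->0):
Peg 0: [5, 4, 3, 2]
Peg 1: []
Peg 2: [6]
Peg 3: [1]

After move 9 (3->1):
Peg 0: [5, 4, 3, 2]
Peg 1: [1]
Peg 2: [6]
Peg 3: []

After move 10 (1->0):
Peg 0: [5, 4, 3, 2, 1]
Peg 1: []
Peg 2: [6]
Peg 3: []

Answer: Peg 0: [5, 4, 3, 2, 1]
Peg 1: []
Peg 2: [6]
Peg 3: []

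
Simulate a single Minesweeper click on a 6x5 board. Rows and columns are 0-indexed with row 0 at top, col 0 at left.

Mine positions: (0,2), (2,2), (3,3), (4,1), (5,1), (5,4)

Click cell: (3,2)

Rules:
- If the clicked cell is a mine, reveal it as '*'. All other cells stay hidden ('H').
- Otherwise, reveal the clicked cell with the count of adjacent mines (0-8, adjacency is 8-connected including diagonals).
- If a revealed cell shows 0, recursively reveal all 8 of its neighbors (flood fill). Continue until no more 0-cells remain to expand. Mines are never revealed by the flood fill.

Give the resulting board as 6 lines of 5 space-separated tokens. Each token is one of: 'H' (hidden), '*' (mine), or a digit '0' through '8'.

H H H H H
H H H H H
H H H H H
H H 3 H H
H H H H H
H H H H H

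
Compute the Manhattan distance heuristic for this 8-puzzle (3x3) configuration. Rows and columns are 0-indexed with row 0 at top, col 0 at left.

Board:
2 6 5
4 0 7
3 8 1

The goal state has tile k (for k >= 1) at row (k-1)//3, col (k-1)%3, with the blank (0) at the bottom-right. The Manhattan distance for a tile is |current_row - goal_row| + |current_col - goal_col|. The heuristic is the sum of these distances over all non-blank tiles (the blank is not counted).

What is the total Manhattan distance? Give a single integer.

Tile 2: at (0,0), goal (0,1), distance |0-0|+|0-1| = 1
Tile 6: at (0,1), goal (1,2), distance |0-1|+|1-2| = 2
Tile 5: at (0,2), goal (1,1), distance |0-1|+|2-1| = 2
Tile 4: at (1,0), goal (1,0), distance |1-1|+|0-0| = 0
Tile 7: at (1,2), goal (2,0), distance |1-2|+|2-0| = 3
Tile 3: at (2,0), goal (0,2), distance |2-0|+|0-2| = 4
Tile 8: at (2,1), goal (2,1), distance |2-2|+|1-1| = 0
Tile 1: at (2,2), goal (0,0), distance |2-0|+|2-0| = 4
Sum: 1 + 2 + 2 + 0 + 3 + 4 + 0 + 4 = 16

Answer: 16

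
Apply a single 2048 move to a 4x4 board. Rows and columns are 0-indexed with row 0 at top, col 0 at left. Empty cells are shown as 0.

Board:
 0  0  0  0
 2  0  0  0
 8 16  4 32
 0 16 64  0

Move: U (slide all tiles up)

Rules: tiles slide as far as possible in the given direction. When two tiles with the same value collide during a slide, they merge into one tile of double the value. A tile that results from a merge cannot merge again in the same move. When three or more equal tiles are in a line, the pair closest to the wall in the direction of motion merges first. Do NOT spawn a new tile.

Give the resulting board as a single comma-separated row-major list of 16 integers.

Slide up:
col 0: [0, 2, 8, 0] -> [2, 8, 0, 0]
col 1: [0, 0, 16, 16] -> [32, 0, 0, 0]
col 2: [0, 0, 4, 64] -> [4, 64, 0, 0]
col 3: [0, 0, 32, 0] -> [32, 0, 0, 0]

Answer: 2, 32, 4, 32, 8, 0, 64, 0, 0, 0, 0, 0, 0, 0, 0, 0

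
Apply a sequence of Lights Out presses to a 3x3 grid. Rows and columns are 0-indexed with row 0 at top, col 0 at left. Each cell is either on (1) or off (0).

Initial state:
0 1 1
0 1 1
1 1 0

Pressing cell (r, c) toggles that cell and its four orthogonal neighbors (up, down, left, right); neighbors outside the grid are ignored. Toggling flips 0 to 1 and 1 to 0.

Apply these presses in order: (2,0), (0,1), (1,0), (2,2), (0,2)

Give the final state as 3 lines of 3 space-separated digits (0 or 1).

After press 1 at (2,0):
0 1 1
1 1 1
0 0 0

After press 2 at (0,1):
1 0 0
1 0 1
0 0 0

After press 3 at (1,0):
0 0 0
0 1 1
1 0 0

After press 4 at (2,2):
0 0 0
0 1 0
1 1 1

After press 5 at (0,2):
0 1 1
0 1 1
1 1 1

Answer: 0 1 1
0 1 1
1 1 1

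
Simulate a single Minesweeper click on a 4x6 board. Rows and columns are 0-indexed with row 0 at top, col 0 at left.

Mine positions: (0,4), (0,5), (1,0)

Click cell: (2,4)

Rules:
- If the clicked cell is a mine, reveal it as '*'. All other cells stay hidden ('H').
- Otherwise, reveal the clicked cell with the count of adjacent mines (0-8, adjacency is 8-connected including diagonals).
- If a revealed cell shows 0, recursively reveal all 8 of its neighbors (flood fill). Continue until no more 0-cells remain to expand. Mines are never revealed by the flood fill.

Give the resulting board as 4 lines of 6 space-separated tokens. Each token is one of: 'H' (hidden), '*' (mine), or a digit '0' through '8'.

H 1 0 1 H H
H 1 0 1 2 2
1 1 0 0 0 0
0 0 0 0 0 0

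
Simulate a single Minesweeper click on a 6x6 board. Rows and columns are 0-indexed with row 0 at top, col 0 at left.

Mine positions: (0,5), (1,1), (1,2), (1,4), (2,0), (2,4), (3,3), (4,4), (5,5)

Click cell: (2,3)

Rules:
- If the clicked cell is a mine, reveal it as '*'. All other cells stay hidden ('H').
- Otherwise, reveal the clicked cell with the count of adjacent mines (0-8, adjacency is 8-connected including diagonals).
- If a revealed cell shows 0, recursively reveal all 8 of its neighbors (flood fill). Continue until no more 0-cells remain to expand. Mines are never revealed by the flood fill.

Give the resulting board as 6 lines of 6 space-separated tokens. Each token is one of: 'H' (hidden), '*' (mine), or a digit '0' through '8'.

H H H H H H
H H H H H H
H H H 4 H H
H H H H H H
H H H H H H
H H H H H H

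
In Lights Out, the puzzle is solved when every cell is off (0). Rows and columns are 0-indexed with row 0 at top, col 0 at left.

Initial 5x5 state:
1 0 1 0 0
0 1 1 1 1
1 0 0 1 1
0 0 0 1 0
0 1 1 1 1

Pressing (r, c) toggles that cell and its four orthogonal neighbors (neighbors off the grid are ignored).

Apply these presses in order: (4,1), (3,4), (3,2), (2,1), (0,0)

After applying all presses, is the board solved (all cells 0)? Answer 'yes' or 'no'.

After press 1 at (4,1):
1 0 1 0 0
0 1 1 1 1
1 0 0 1 1
0 1 0 1 0
1 0 0 1 1

After press 2 at (3,4):
1 0 1 0 0
0 1 1 1 1
1 0 0 1 0
0 1 0 0 1
1 0 0 1 0

After press 3 at (3,2):
1 0 1 0 0
0 1 1 1 1
1 0 1 1 0
0 0 1 1 1
1 0 1 1 0

After press 4 at (2,1):
1 0 1 0 0
0 0 1 1 1
0 1 0 1 0
0 1 1 1 1
1 0 1 1 0

After press 5 at (0,0):
0 1 1 0 0
1 0 1 1 1
0 1 0 1 0
0 1 1 1 1
1 0 1 1 0

Lights still on: 15

Answer: no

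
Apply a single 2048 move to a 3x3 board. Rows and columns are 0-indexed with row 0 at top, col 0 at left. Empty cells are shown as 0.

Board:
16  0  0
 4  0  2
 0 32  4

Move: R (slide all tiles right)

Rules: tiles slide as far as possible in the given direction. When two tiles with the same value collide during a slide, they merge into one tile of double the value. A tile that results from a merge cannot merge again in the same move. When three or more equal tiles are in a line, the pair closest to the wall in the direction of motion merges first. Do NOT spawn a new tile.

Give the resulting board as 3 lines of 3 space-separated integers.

Answer:  0  0 16
 0  4  2
 0 32  4

Derivation:
Slide right:
row 0: [16, 0, 0] -> [0, 0, 16]
row 1: [4, 0, 2] -> [0, 4, 2]
row 2: [0, 32, 4] -> [0, 32, 4]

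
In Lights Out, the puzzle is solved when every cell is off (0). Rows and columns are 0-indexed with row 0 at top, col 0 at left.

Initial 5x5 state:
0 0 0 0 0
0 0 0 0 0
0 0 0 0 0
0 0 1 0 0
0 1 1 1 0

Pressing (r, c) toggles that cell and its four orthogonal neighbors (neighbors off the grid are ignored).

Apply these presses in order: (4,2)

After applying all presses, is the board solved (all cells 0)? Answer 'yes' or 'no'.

Answer: yes

Derivation:
After press 1 at (4,2):
0 0 0 0 0
0 0 0 0 0
0 0 0 0 0
0 0 0 0 0
0 0 0 0 0

Lights still on: 0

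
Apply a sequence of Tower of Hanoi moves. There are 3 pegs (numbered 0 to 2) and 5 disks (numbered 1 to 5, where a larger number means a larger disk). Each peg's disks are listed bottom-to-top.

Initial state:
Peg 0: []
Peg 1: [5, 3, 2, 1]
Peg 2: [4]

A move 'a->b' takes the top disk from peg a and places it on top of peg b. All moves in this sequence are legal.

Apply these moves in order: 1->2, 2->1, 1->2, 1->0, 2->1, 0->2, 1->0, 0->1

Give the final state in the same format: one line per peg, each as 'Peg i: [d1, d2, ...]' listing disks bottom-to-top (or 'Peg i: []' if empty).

After move 1 (1->2):
Peg 0: []
Peg 1: [5, 3, 2]
Peg 2: [4, 1]

After move 2 (2->1):
Peg 0: []
Peg 1: [5, 3, 2, 1]
Peg 2: [4]

After move 3 (1->2):
Peg 0: []
Peg 1: [5, 3, 2]
Peg 2: [4, 1]

After move 4 (1->0):
Peg 0: [2]
Peg 1: [5, 3]
Peg 2: [4, 1]

After move 5 (2->1):
Peg 0: [2]
Peg 1: [5, 3, 1]
Peg 2: [4]

After move 6 (0->2):
Peg 0: []
Peg 1: [5, 3, 1]
Peg 2: [4, 2]

After move 7 (1->0):
Peg 0: [1]
Peg 1: [5, 3]
Peg 2: [4, 2]

After move 8 (0->1):
Peg 0: []
Peg 1: [5, 3, 1]
Peg 2: [4, 2]

Answer: Peg 0: []
Peg 1: [5, 3, 1]
Peg 2: [4, 2]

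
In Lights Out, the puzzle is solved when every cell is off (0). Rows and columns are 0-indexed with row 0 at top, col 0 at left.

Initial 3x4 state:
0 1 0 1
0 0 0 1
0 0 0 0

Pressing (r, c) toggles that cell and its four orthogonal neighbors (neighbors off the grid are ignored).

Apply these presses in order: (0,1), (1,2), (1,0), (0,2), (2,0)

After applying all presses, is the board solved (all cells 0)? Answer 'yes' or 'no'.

After press 1 at (0,1):
1 0 1 1
0 1 0 1
0 0 0 0

After press 2 at (1,2):
1 0 0 1
0 0 1 0
0 0 1 0

After press 3 at (1,0):
0 0 0 1
1 1 1 0
1 0 1 0

After press 4 at (0,2):
0 1 1 0
1 1 0 0
1 0 1 0

After press 5 at (2,0):
0 1 1 0
0 1 0 0
0 1 1 0

Lights still on: 5

Answer: no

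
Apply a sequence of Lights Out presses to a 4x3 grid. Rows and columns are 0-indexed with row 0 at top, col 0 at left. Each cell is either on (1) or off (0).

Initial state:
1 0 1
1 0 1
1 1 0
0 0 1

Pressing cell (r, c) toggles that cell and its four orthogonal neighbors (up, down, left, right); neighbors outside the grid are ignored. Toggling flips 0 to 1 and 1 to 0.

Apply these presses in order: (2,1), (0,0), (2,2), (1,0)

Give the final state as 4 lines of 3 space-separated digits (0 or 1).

Answer: 1 1 1
1 0 0
1 1 0
0 1 0

Derivation:
After press 1 at (2,1):
1 0 1
1 1 1
0 0 1
0 1 1

After press 2 at (0,0):
0 1 1
0 1 1
0 0 1
0 1 1

After press 3 at (2,2):
0 1 1
0 1 0
0 1 0
0 1 0

After press 4 at (1,0):
1 1 1
1 0 0
1 1 0
0 1 0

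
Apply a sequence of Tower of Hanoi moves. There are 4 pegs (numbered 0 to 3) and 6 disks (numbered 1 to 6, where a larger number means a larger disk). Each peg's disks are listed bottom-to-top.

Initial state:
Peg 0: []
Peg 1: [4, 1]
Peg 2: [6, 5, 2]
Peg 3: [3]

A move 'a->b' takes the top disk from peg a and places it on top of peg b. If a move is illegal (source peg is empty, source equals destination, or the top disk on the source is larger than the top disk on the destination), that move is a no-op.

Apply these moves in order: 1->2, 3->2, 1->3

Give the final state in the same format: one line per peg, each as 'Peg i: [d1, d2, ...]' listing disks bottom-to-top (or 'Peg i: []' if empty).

After move 1 (1->2):
Peg 0: []
Peg 1: [4]
Peg 2: [6, 5, 2, 1]
Peg 3: [3]

After move 2 (3->2):
Peg 0: []
Peg 1: [4]
Peg 2: [6, 5, 2, 1]
Peg 3: [3]

After move 3 (1->3):
Peg 0: []
Peg 1: [4]
Peg 2: [6, 5, 2, 1]
Peg 3: [3]

Answer: Peg 0: []
Peg 1: [4]
Peg 2: [6, 5, 2, 1]
Peg 3: [3]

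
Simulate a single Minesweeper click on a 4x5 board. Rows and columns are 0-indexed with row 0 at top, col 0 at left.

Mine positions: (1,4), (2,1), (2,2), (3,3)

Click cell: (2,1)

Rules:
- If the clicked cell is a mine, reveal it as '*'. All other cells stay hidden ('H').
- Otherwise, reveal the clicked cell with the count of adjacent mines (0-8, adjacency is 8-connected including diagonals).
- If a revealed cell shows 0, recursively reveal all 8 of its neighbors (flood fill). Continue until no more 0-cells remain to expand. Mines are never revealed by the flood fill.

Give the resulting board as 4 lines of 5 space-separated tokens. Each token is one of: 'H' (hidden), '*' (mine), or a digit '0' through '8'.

H H H H H
H H H H H
H * H H H
H H H H H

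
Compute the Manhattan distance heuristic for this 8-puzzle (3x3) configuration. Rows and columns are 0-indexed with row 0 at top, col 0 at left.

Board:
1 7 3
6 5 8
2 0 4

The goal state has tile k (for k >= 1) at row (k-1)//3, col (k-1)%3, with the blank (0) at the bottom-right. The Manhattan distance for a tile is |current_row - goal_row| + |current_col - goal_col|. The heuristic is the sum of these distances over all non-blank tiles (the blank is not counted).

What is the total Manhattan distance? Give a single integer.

Answer: 13

Derivation:
Tile 1: at (0,0), goal (0,0), distance |0-0|+|0-0| = 0
Tile 7: at (0,1), goal (2,0), distance |0-2|+|1-0| = 3
Tile 3: at (0,2), goal (0,2), distance |0-0|+|2-2| = 0
Tile 6: at (1,0), goal (1,2), distance |1-1|+|0-2| = 2
Tile 5: at (1,1), goal (1,1), distance |1-1|+|1-1| = 0
Tile 8: at (1,2), goal (2,1), distance |1-2|+|2-1| = 2
Tile 2: at (2,0), goal (0,1), distance |2-0|+|0-1| = 3
Tile 4: at (2,2), goal (1,0), distance |2-1|+|2-0| = 3
Sum: 0 + 3 + 0 + 2 + 0 + 2 + 3 + 3 = 13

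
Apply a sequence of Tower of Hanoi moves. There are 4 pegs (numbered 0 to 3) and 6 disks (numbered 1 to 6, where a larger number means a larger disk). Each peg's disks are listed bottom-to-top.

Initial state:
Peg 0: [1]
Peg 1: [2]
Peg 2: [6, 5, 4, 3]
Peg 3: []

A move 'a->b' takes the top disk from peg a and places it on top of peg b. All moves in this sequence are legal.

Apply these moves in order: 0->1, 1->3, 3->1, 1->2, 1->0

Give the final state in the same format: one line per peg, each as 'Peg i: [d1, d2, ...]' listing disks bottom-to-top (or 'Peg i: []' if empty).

After move 1 (0->1):
Peg 0: []
Peg 1: [2, 1]
Peg 2: [6, 5, 4, 3]
Peg 3: []

After move 2 (1->3):
Peg 0: []
Peg 1: [2]
Peg 2: [6, 5, 4, 3]
Peg 3: [1]

After move 3 (3->1):
Peg 0: []
Peg 1: [2, 1]
Peg 2: [6, 5, 4, 3]
Peg 3: []

After move 4 (1->2):
Peg 0: []
Peg 1: [2]
Peg 2: [6, 5, 4, 3, 1]
Peg 3: []

After move 5 (1->0):
Peg 0: [2]
Peg 1: []
Peg 2: [6, 5, 4, 3, 1]
Peg 3: []

Answer: Peg 0: [2]
Peg 1: []
Peg 2: [6, 5, 4, 3, 1]
Peg 3: []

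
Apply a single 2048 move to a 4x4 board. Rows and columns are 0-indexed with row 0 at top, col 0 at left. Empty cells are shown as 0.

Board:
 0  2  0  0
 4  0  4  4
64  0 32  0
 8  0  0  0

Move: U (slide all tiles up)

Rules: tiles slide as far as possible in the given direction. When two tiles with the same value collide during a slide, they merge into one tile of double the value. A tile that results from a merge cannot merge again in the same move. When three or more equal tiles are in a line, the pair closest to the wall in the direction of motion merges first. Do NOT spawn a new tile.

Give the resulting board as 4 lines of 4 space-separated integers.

Slide up:
col 0: [0, 4, 64, 8] -> [4, 64, 8, 0]
col 1: [2, 0, 0, 0] -> [2, 0, 0, 0]
col 2: [0, 4, 32, 0] -> [4, 32, 0, 0]
col 3: [0, 4, 0, 0] -> [4, 0, 0, 0]

Answer:  4  2  4  4
64  0 32  0
 8  0  0  0
 0  0  0  0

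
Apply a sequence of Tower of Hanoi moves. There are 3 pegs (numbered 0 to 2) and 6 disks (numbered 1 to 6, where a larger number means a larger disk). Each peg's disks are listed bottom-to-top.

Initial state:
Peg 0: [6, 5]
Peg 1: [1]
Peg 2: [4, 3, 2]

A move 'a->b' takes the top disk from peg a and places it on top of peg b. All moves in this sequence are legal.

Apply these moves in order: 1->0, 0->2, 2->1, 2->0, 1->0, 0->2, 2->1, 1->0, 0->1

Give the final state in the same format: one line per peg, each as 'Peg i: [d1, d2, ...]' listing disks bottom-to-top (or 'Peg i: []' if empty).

Answer: Peg 0: [6, 5, 2]
Peg 1: [1]
Peg 2: [4, 3]

Derivation:
After move 1 (1->0):
Peg 0: [6, 5, 1]
Peg 1: []
Peg 2: [4, 3, 2]

After move 2 (0->2):
Peg 0: [6, 5]
Peg 1: []
Peg 2: [4, 3, 2, 1]

After move 3 (2->1):
Peg 0: [6, 5]
Peg 1: [1]
Peg 2: [4, 3, 2]

After move 4 (2->0):
Peg 0: [6, 5, 2]
Peg 1: [1]
Peg 2: [4, 3]

After move 5 (1->0):
Peg 0: [6, 5, 2, 1]
Peg 1: []
Peg 2: [4, 3]

After move 6 (0->2):
Peg 0: [6, 5, 2]
Peg 1: []
Peg 2: [4, 3, 1]

After move 7 (2->1):
Peg 0: [6, 5, 2]
Peg 1: [1]
Peg 2: [4, 3]

After move 8 (1->0):
Peg 0: [6, 5, 2, 1]
Peg 1: []
Peg 2: [4, 3]

After move 9 (0->1):
Peg 0: [6, 5, 2]
Peg 1: [1]
Peg 2: [4, 3]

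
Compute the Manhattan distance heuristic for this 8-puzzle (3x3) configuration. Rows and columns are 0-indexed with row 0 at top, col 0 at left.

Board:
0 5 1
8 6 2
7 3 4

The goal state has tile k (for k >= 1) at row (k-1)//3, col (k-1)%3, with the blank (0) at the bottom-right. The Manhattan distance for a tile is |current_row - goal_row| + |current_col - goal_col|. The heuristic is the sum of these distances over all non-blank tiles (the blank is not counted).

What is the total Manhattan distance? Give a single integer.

Tile 5: (0,1)->(1,1) = 1
Tile 1: (0,2)->(0,0) = 2
Tile 8: (1,0)->(2,1) = 2
Tile 6: (1,1)->(1,2) = 1
Tile 2: (1,2)->(0,1) = 2
Tile 7: (2,0)->(2,0) = 0
Tile 3: (2,1)->(0,2) = 3
Tile 4: (2,2)->(1,0) = 3
Sum: 1 + 2 + 2 + 1 + 2 + 0 + 3 + 3 = 14

Answer: 14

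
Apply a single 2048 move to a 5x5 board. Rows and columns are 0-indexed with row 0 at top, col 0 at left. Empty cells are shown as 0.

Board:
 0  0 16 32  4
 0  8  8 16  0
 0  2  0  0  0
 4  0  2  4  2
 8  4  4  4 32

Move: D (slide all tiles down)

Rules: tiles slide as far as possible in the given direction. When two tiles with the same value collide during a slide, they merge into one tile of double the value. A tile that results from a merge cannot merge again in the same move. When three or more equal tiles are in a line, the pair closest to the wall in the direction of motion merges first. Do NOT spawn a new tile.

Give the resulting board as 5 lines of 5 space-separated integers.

Slide down:
col 0: [0, 0, 0, 4, 8] -> [0, 0, 0, 4, 8]
col 1: [0, 8, 2, 0, 4] -> [0, 0, 8, 2, 4]
col 2: [16, 8, 0, 2, 4] -> [0, 16, 8, 2, 4]
col 3: [32, 16, 0, 4, 4] -> [0, 0, 32, 16, 8]
col 4: [4, 0, 0, 2, 32] -> [0, 0, 4, 2, 32]

Answer:  0  0  0  0  0
 0  0 16  0  0
 0  8  8 32  4
 4  2  2 16  2
 8  4  4  8 32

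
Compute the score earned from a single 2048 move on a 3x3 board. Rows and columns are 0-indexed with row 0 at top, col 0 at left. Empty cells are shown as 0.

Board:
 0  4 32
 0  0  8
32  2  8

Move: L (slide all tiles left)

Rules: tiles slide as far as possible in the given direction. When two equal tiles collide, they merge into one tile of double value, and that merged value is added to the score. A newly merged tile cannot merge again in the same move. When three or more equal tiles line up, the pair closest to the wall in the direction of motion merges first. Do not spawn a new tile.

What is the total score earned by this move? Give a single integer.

Slide left:
row 0: [0, 4, 32] -> [4, 32, 0]  score +0 (running 0)
row 1: [0, 0, 8] -> [8, 0, 0]  score +0 (running 0)
row 2: [32, 2, 8] -> [32, 2, 8]  score +0 (running 0)
Board after move:
 4 32  0
 8  0  0
32  2  8

Answer: 0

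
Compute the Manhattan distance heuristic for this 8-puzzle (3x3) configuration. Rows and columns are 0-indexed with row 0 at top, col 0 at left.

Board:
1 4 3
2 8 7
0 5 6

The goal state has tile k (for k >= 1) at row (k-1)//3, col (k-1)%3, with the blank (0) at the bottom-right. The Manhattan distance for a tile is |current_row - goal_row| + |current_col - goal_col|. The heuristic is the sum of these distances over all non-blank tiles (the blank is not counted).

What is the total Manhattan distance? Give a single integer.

Answer: 10

Derivation:
Tile 1: (0,0)->(0,0) = 0
Tile 4: (0,1)->(1,0) = 2
Tile 3: (0,2)->(0,2) = 0
Tile 2: (1,0)->(0,1) = 2
Tile 8: (1,1)->(2,1) = 1
Tile 7: (1,2)->(2,0) = 3
Tile 5: (2,1)->(1,1) = 1
Tile 6: (2,2)->(1,2) = 1
Sum: 0 + 2 + 0 + 2 + 1 + 3 + 1 + 1 = 10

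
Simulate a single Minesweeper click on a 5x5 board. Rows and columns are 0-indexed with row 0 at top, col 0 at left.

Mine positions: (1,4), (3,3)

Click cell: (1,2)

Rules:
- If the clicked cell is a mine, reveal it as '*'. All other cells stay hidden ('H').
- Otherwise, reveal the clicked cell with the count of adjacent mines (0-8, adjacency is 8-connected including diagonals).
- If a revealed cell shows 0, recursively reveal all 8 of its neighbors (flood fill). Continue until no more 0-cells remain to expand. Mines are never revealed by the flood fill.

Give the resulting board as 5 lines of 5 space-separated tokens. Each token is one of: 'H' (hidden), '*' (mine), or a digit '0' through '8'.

0 0 0 1 H
0 0 0 1 H
0 0 1 2 H
0 0 1 H H
0 0 1 H H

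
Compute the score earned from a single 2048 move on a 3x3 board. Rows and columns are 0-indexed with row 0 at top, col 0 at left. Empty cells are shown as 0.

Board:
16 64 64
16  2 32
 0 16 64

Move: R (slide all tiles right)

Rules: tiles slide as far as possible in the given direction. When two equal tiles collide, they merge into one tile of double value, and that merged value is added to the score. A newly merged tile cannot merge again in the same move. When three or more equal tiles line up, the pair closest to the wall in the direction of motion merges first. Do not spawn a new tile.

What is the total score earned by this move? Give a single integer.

Slide right:
row 0: [16, 64, 64] -> [0, 16, 128]  score +128 (running 128)
row 1: [16, 2, 32] -> [16, 2, 32]  score +0 (running 128)
row 2: [0, 16, 64] -> [0, 16, 64]  score +0 (running 128)
Board after move:
  0  16 128
 16   2  32
  0  16  64

Answer: 128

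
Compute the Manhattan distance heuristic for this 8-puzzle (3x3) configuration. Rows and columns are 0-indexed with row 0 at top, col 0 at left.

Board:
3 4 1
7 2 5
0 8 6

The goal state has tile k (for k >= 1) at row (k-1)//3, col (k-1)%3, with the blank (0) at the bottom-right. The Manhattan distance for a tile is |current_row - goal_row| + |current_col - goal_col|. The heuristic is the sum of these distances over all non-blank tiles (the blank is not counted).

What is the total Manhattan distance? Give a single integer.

Answer: 10

Derivation:
Tile 3: at (0,0), goal (0,2), distance |0-0|+|0-2| = 2
Tile 4: at (0,1), goal (1,0), distance |0-1|+|1-0| = 2
Tile 1: at (0,2), goal (0,0), distance |0-0|+|2-0| = 2
Tile 7: at (1,0), goal (2,0), distance |1-2|+|0-0| = 1
Tile 2: at (1,1), goal (0,1), distance |1-0|+|1-1| = 1
Tile 5: at (1,2), goal (1,1), distance |1-1|+|2-1| = 1
Tile 8: at (2,1), goal (2,1), distance |2-2|+|1-1| = 0
Tile 6: at (2,2), goal (1,2), distance |2-1|+|2-2| = 1
Sum: 2 + 2 + 2 + 1 + 1 + 1 + 0 + 1 = 10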